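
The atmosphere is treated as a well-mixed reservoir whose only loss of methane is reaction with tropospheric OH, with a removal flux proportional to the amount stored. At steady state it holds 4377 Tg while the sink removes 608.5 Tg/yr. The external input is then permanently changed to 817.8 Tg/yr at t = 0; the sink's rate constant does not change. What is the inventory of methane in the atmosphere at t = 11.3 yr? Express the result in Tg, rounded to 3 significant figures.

5570 Tg

τ = M₀/F₀ = 4377/608.5 = 7.193 yr; rate constant k = 1/τ.
New steady state M_∞ = F₁/k = F₁·τ = 817.8 × 7.193 = 5882.5 Tg.
M(t) = M_∞ + (M₀ − M_∞)·e^(−t/τ); t/τ = 11.3/7.193 = 1.571, so e^(−t/τ) = 0.2078.
M(t) = 5882.5 − 1506 × 0.2078 = 5569.6 Tg.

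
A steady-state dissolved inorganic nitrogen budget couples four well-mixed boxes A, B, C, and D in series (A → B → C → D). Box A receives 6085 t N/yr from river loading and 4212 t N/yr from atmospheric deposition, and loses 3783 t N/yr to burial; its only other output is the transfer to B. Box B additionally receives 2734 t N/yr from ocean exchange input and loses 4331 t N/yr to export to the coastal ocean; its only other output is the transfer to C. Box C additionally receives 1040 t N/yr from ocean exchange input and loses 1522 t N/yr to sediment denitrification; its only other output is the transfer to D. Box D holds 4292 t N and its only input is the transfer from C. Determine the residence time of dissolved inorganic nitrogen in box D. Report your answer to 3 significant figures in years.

0.968 yr

Box A: F(A→B) = (6085 + 4212) − 3783 = 6514.0 t N/yr.
Box B: F(B→C) = (6514.0 + 2734) − 4331 = 4917.0 t N/yr.
Box C: F(C→D) = (4917.0 + 1040) − 1522 = 4435.0 t N/yr.
Box D throughput = its input = 4435.0 t N/yr; τ = 4292 / 4435.0 = 0.9678 yr.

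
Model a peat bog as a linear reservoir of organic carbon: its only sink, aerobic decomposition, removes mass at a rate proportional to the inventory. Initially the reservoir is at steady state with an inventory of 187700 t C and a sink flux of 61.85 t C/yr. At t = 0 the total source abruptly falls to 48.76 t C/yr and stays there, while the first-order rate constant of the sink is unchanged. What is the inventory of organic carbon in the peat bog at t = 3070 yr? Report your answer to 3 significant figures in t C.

162000 t C

τ = M₀/F₀ = 187700/61.85 = 3035 yr; rate constant k = 1/τ.
New steady state M_∞ = F₁/k = F₁·τ = 48.76 × 3035 = 147970 t C.
M(t) = M_∞ + (M₀ − M_∞)·e^(−t/τ); t/τ = 3070/3035 = 1.012, so e^(−t/τ) = 0.3636.
M(t) = 147970 + 39730 × 0.3636 = 162420 t C.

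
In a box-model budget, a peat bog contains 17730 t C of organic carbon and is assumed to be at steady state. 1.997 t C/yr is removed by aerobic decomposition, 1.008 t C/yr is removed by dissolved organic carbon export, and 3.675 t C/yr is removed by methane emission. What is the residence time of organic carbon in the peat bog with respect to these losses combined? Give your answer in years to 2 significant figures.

Total removal = 1.997 + 1.008 + 3.675 = 6.6800 t C/yr.
τ = M / ΣF_out = 17730 / 6.6800 = 2654 yr.

2700 yr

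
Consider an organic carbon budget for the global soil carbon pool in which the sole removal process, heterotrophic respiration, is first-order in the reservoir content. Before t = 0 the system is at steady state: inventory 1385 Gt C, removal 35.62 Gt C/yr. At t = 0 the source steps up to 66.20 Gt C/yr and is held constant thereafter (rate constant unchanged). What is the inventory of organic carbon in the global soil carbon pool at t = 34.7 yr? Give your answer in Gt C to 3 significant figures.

2090 Gt C

Residence time τ = M₀/F₀ = 38.88 yr. The eventual steady state is M_∞ = M₀·(F₁/F₀) = 1385 × 66.20/35.62 = 2574.0 Gt C.
The anomaly ΔM(t) = M(t) − M_∞ decays as ΔM₀·e^(−t/τ) with ΔM₀ = 1385 − 2574.0 = −1189 Gt C.
At t = 34.7 yr, e^(−t/τ) = e^(−0.8924) = 0.4097, so ΔM = −487.1 Gt C and M = 2574.0 − 487.1 = 2086.9 Gt C.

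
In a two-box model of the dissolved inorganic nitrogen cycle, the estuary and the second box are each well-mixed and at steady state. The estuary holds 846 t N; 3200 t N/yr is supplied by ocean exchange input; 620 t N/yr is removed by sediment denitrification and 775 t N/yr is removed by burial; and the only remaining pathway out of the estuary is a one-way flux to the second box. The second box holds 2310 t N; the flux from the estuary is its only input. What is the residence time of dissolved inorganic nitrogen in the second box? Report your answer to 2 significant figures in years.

1.3 yr

Balance the estuary: ΣF_in = 3200.0 t N/yr.
Flux to the second box = ΣF_in − (620 + 775) = 1805.0 t N/yr.
At steady state the output of the second box equals its input, 1805.0 t N/yr.
τ = M / F = 2310 / 1805.0 = 1.280 yr.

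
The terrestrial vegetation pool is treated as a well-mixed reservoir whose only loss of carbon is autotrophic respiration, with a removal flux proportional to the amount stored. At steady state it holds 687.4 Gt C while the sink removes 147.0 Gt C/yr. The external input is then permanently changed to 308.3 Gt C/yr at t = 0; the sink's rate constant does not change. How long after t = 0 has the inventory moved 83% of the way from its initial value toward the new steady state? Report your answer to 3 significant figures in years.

τ = M₀/F₀ = 687.4/147.0 = 4.676 yr.
The remaining gap fraction is e^(−t/τ); 83% covered ⇒ e^(−t/τ) = 0.170.
t = −τ ln(0.170) = 4.676 × 1.772 = 8.286 yr.

8.29 yr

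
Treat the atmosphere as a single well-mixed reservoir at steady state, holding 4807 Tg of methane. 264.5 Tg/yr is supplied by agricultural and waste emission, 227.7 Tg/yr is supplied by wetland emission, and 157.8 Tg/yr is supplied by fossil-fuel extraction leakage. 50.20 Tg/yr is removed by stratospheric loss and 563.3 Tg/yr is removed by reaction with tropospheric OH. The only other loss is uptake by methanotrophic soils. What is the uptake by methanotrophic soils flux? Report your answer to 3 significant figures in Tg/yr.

At steady state ΣF_in = ΣF_out.
ΣF_in = 264.5 + 227.7 + 157.8 = 650.00 Tg/yr.
Uptake by methanotrophic soils flux = ΣF_in − (50.20 + 563.3) = 650.00 − 613.5 = 36.50 Tg/yr.

36.5 Tg/yr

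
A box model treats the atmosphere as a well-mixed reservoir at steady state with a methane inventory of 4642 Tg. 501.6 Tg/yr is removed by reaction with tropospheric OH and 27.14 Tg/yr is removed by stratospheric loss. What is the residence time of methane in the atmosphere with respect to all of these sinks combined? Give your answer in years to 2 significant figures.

8.8 yr

Total removal flux = 501.6 + 27.14 = 528.74 Tg/yr.
τ = M / ΣF_out = 4642 / 528.74 = 8.779 yr.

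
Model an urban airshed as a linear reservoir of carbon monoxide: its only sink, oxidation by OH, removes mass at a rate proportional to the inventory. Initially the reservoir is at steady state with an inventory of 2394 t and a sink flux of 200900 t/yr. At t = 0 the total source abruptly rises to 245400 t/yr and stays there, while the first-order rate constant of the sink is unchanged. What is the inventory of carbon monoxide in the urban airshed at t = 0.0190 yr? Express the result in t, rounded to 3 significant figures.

2820 t

Residence time τ = M₀/F₀ = 0.01192 yr. The eventual steady state is M_∞ = M₀·(F₁/F₀) = 2394 × 245400/200900 = 2924.3 t.
The anomaly ΔM(t) = M(t) − M_∞ decays as ΔM₀·e^(−t/τ) with ΔM₀ = 2394 − 2924.3 = −530.3 t.
At t = 0.0190 yr, e^(−t/τ) = e^(−1.594) = 0.2030, so ΔM = −107.7 t and M = 2924.3 − 107.7 = 2816.6 t.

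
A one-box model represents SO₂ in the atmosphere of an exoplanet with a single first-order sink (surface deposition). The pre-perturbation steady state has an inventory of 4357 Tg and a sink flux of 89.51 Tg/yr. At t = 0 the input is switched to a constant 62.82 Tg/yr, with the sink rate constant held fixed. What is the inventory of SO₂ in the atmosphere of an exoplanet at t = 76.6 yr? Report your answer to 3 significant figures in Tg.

3330 Tg

τ = M₀/F₀ = 4357/89.51 = 48.68 yr; rate constant k = 1/τ.
New steady state M_∞ = F₁/k = F₁·τ = 62.82 × 48.68 = 3057.8 Tg.
M(t) = M_∞ + (M₀ − M_∞)·e^(−t/τ); t/τ = 76.6/48.68 = 1.574, so e^(−t/τ) = 0.2073.
M(t) = 3057.8 + 1299 × 0.2073 = 3327.1 Tg.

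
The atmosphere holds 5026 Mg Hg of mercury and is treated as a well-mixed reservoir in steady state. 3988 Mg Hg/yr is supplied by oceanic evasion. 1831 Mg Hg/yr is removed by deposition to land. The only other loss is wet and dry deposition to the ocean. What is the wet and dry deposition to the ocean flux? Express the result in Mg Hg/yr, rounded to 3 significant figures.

At steady state ΣF_in = ΣF_out.
ΣF_in = 3988.0 Mg Hg/yr.
Wet and dry deposition to the ocean flux = ΣF_in − (1831) = 3988.0 − 1831 = 2157 Mg Hg/yr.

2160 Mg Hg/yr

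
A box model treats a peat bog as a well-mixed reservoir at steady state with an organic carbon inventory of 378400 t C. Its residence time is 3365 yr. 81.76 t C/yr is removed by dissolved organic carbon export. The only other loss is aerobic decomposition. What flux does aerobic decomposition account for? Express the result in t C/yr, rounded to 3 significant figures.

30.7 t C/yr

Total removal F = M/τ = 378400 / 3365 = 112.5 t C/yr.
Aerobic decomposition = F − (81.76) = 112.5 − 81.76 = 30.69 t C/yr.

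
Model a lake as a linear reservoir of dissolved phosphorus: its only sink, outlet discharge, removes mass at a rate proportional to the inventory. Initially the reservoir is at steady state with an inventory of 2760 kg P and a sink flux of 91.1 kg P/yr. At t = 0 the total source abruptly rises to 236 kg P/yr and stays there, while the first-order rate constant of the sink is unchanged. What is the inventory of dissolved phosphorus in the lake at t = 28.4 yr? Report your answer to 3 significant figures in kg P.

Residence time τ = M₀/F₀ = 30.30 yr. The eventual steady state is M_∞ = M₀·(F₁/F₀) = 2760 × 236/91.1 = 7149.9 kg P.
The anomaly ΔM(t) = M(t) − M_∞ decays as ΔM₀·e^(−t/τ) with ΔM₀ = 2760 − 7149.9 = −4390 kg P.
At t = 28.4 yr, e^(−t/τ) = e^(−0.9374) = 0.3916, so ΔM = −1719 kg P and M = 7149.9 − 1719 = 5430.7 kg P.

5430 kg P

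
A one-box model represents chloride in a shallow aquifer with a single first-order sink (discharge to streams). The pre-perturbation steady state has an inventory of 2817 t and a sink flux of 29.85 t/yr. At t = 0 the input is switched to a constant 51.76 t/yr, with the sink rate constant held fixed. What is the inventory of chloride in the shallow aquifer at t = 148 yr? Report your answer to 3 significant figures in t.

4450 t

The sink rate constant is k = F₀/M₀ = 29.85/2817 = 0.01060 yr⁻¹.
Solving dM/dt = F₁ − kM with M(0) = M₀ gives M(t) = F₁/k + (M₀ − F₁/k)·e^(−kt).
F₁/k = 51.76/0.01060 = 4884.7 t; kt = 0.01060 × 148 = 1.568, e^(−kt) = 0.2084.
M(148) = 4884.7 + (2817 − 4884.7) × 0.2084 = 4884.7 − 430.9 = 4453.8 t.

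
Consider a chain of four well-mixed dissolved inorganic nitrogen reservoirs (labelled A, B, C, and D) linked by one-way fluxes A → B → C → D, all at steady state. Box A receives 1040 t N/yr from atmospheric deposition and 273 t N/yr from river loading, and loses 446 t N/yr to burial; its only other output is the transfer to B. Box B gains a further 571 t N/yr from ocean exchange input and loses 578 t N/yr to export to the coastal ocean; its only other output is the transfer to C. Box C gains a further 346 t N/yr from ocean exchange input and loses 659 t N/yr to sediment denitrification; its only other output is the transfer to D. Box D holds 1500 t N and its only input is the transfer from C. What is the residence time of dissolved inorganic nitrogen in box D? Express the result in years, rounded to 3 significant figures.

2.74 yr

Box A: F(A→B) = (1040 + 273) − 446 = 867.00 t N/yr.
Box B: F(B→C) = (867.00 + 571) − 578 = 860.00 t N/yr.
Box C: F(C→D) = (860.00 + 346) − 659 = 547.00 t N/yr.
Box D throughput = its input = 547.00 t N/yr; τ = 1500 / 547.00 = 2.742 yr.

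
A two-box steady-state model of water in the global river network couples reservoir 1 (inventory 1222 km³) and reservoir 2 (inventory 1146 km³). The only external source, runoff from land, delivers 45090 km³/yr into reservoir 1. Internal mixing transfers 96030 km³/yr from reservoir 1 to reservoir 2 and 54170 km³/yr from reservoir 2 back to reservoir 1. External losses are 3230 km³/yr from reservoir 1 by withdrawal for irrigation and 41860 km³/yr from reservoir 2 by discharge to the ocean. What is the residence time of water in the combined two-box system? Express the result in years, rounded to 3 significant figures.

For the system as a whole, the A↔B exchange is internal and contributes nothing to the throughput; only the external sinks remove mass.
M_total = 1222 + 1146 = 2368.0 km³.
ΣF_external_out = 3230 + 41860 = 45090 km³/yr.
τ = M_total / ΣF_ext = 2368.0 / 45090 = 0.05252 yr.

0.0525 yr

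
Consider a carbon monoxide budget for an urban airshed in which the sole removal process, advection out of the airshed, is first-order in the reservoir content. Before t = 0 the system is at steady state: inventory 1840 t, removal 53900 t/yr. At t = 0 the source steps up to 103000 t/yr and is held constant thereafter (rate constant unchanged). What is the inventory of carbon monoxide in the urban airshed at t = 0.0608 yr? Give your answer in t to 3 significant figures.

3230 t

Residence time τ = M₀/F₀ = 0.03414 yr. The eventual steady state is M_∞ = M₀·(F₁/F₀) = 1840 × 103000/53900 = 3516.1 t.
The anomaly ΔM(t) = M(t) − M_∞ decays as ΔM₀·e^(−t/τ) with ΔM₀ = 1840 − 3516.1 = −1676 t.
At t = 0.0608 yr, e^(−t/τ) = e^(−1.781) = 0.1685, so ΔM = −282.4 t and M = 3516.1 − 282.4 = 3233.8 t.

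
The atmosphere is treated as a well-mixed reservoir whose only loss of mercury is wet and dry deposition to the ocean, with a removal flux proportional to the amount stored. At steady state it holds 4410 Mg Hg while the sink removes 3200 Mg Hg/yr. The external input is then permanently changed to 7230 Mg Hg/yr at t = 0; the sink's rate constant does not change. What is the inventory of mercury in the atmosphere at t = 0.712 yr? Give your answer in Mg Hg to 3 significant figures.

Residence time τ = M₀/F₀ = 1.378 yr. The eventual steady state is M_∞ = M₀·(F₁/F₀) = 4410 × 7230/3200 = 9963.8 Mg Hg.
The anomaly ΔM(t) = M(t) − M_∞ decays as ΔM₀·e^(−t/τ) with ΔM₀ = 4410 − 9963.8 = −5554 Mg Hg.
At t = 0.712 yr, e^(−t/τ) = e^(−0.5166) = 0.5965, so ΔM = −3313 Mg Hg and M = 9963.8 − 3313 = 6650.9 Mg Hg.

6650 Mg Hg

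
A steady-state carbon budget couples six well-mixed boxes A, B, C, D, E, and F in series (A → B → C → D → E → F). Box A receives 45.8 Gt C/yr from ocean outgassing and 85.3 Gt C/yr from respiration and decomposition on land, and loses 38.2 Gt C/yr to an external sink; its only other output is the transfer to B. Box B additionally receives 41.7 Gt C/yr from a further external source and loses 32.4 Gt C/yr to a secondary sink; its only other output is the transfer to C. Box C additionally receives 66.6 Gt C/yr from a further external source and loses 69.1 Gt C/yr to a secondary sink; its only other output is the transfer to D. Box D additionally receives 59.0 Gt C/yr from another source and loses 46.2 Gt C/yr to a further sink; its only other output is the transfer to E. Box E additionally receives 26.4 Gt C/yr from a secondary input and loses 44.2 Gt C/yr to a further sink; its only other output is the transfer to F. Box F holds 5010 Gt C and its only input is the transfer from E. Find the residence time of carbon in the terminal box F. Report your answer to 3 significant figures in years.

52.9 yr

Box A: F(A→B) = (45.8 + 85.3) − 38.2 = 92.900 Gt C/yr.
Box B: F(B→C) = (92.900 + 41.7) − 32.4 = 102.20 Gt C/yr.
Box C: F(C→D) = (102.20 + 66.6) − 69.1 = 99.700 Gt C/yr.
Box D: F(D→E) = (99.700 + 59.0) − 46.2 = 112.50 Gt C/yr.
Box E: F(E→F) = (112.50 + 26.4) − 44.2 = 94.700 Gt C/yr.
Box F throughput = its input = 94.700 Gt C/yr; τ = 5010 / 94.700 = 52.90 yr.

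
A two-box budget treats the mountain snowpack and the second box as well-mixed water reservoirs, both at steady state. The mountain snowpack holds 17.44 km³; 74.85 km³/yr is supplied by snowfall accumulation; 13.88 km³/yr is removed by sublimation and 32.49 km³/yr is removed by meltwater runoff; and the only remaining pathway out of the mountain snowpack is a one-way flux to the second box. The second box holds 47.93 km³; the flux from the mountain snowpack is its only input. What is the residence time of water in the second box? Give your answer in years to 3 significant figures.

Balance the mountain snowpack: ΣF_in = 74.850 km³/yr.
Flux to the second box = ΣF_in − (13.88 + 32.49) = 28.480 km³/yr.
At steady state the output of the second box equals its input, 28.480 km³/yr.
τ = M / F = 47.93 / 28.480 = 1.683 yr.

1.68 yr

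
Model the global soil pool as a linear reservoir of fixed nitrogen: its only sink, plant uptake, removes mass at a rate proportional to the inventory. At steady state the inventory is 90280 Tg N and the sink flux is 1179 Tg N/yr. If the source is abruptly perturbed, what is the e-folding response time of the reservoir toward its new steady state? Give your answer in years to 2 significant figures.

77 yr

For a linear reservoir the response time equals the residence time τ = M/F.
τ = 90280 / 1179 = 76.57 yr.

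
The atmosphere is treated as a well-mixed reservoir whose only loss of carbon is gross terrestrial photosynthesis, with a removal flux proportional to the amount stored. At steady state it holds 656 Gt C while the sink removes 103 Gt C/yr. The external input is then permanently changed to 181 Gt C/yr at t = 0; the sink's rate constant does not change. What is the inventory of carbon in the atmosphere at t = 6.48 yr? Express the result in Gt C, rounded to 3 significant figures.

Residence time τ = M₀/F₀ = 6.369 yr. The eventual steady state is M_∞ = M₀·(F₁/F₀) = 656 × 181/103 = 1152.8 Gt C.
The anomaly ΔM(t) = M(t) − M_∞ decays as ΔM₀·e^(−t/τ) with ΔM₀ = 656 − 1152.8 = −496.8 Gt C.
At t = 6.48 yr, e^(−t/τ) = e^(−1.017) = 0.3615, so ΔM = −179.6 Gt C and M = 1152.8 − 179.6 = 973.18 Gt C.

973 Gt C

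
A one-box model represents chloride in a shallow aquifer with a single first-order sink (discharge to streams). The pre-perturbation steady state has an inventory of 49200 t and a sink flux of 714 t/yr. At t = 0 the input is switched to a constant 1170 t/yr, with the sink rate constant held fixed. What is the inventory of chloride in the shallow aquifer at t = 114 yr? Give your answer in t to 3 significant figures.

74600 t

τ = M₀/F₀ = 49200/714 = 68.91 yr; rate constant k = 1/τ.
New steady state M_∞ = F₁/k = F₁·τ = 1170 × 68.91 = 80622 t.
M(t) = M_∞ + (M₀ − M_∞)·e^(−t/τ); t/τ = 114/68.91 = 1.654, so e^(−t/τ) = 0.1912.
M(t) = 80622 − 31420 × 0.1912 = 74614 t.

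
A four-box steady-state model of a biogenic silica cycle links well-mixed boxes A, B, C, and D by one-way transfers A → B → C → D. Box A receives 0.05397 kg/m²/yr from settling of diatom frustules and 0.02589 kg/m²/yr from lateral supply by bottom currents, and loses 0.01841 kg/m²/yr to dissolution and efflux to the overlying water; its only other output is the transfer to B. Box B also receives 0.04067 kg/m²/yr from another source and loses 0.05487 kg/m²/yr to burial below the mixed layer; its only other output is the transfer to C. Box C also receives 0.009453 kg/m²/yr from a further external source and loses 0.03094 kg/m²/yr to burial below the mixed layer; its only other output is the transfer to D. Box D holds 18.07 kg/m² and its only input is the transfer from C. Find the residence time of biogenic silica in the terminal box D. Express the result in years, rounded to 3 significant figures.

Box A: F(A→B) = (0.05397 + 0.02589) − 0.01841 = 0.061450 kg/m²/yr.
Box B: F(B→C) = (0.061450 + 0.04067) − 0.05487 = 0.047250 kg/m²/yr.
Box C: F(C→D) = (0.047250 + 0.009453) − 0.03094 = 0.025763 kg/m²/yr.
Box D throughput = its input = 0.025763 kg/m²/yr; τ = 18.07 / 0.025763 = 701.4 yr.

701 yr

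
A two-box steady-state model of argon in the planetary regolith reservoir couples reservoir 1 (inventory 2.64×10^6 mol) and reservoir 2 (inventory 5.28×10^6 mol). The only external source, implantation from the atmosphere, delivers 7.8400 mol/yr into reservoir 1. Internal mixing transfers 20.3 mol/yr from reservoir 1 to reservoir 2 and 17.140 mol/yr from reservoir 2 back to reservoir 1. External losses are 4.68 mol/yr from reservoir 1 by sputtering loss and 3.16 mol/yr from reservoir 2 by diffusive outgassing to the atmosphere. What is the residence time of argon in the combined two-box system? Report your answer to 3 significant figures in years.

1.01×10^6 yr

Residence time in the combined system uses the total inventory and the total *external* removal — internal exchanges between the two boxes cancel.
M_total = 2.64×10^6 + 5.28×10^6 = 7.9200×10^6 mol.
ΣF_external_out = 4.68 + 3.16 = 7.8400 mol/yr.
τ = M_total / ΣF_ext = 7.9200×10^6 / 7.8400 = 1.010×10^6 yr.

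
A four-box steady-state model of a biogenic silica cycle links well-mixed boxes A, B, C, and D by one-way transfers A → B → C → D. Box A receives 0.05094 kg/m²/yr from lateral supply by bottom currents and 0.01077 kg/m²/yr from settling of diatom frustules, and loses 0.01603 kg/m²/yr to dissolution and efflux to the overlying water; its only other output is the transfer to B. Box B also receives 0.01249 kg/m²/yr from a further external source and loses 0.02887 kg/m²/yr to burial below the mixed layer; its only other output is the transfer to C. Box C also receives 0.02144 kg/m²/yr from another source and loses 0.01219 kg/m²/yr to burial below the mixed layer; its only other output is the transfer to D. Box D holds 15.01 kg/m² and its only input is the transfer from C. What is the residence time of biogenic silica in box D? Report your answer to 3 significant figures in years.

389 yr

Box A: F(A→B) = (0.05094 + 0.01077) − 0.01603 = 0.045680 kg/m²/yr.
Box B: F(B→C) = (0.045680 + 0.01249) − 0.02887 = 0.029300 kg/m²/yr.
Box C: F(C→D) = (0.029300 + 0.02144) − 0.01219 = 0.038550 kg/m²/yr.
Box D throughput = its input = 0.038550 kg/m²/yr; τ = 15.01 / 0.038550 = 389.4 yr.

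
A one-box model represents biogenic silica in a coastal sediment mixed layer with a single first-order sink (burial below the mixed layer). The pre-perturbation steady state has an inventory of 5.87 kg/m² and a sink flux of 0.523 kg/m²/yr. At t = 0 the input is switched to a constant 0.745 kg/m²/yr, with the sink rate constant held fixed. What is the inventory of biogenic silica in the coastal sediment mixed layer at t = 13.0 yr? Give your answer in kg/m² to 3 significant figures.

7.58 kg/m²

τ = M₀/F₀ = 5.87/0.523 = 11.22 yr; rate constant k = 1/τ.
New steady state M_∞ = F₁/k = F₁·τ = 0.745 × 11.22 = 8.3617 kg/m².
M(t) = M_∞ + (M₀ − M_∞)·e^(−t/τ); t/τ = 13.0/11.22 = 1.158, so e^(−t/τ) = 0.3140.
M(t) = 8.3617 − 2.492 × 0.3140 = 7.5792 kg/m².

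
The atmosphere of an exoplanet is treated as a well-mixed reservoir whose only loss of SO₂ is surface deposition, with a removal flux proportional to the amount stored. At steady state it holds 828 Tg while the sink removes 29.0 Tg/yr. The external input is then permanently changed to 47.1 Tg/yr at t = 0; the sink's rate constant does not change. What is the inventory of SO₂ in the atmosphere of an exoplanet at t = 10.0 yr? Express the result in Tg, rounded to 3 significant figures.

The sink rate constant is k = F₀/M₀ = 29.0/828 = 0.03502 yr⁻¹.
Solving dM/dt = F₁ − kM with M(0) = M₀ gives M(t) = F₁/k + (M₀ − F₁/k)·e^(−kt).
F₁/k = 47.1/0.03502 = 1344.8 Tg; kt = 0.03502 × 10.0 = 0.3502, e^(−kt) = 0.7045.
M(10.0) = 1344.8 + (828 − 1344.8) × 0.7045 = 1344.8 − 364.1 = 980.70 Tg.

981 Tg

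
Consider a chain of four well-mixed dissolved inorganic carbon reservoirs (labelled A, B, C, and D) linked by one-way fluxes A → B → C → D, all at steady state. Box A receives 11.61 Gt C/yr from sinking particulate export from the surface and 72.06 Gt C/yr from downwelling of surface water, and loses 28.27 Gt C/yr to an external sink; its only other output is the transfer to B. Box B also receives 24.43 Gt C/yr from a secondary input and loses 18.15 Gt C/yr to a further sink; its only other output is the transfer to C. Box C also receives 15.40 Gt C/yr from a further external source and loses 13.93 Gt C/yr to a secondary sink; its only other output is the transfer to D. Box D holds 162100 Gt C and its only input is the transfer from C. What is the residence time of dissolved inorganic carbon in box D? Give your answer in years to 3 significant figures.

Box A: F(A→B) = (11.61 + 72.06) − 28.27 = 55.400 Gt C/yr.
Box B: F(B→C) = (55.400 + 24.43) − 18.15 = 61.680 Gt C/yr.
Box C: F(C→D) = (61.680 + 15.40) − 13.93 = 63.150 Gt C/yr.
Box D throughput = its input = 63.150 Gt C/yr; τ = 162100 / 63.150 = 2567 yr.

2570 yr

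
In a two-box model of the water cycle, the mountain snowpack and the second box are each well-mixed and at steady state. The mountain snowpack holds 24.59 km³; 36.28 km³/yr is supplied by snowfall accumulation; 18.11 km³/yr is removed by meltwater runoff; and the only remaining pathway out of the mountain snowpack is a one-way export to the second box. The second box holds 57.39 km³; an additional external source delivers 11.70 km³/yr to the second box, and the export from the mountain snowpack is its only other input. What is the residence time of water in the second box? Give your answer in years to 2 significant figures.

Balance the mountain snowpack: ΣF_in = 36.280 km³/yr.
Export to the second box = ΣF_in − (18.11) = 18.170 km³/yr.
Total input to the second box = 18.170 + 11.70 = 29.870 km³/yr; at steady state this equals its total output.
τ = M / F = 57.39 / 29.870 = 1.921 yr.

1.9 yr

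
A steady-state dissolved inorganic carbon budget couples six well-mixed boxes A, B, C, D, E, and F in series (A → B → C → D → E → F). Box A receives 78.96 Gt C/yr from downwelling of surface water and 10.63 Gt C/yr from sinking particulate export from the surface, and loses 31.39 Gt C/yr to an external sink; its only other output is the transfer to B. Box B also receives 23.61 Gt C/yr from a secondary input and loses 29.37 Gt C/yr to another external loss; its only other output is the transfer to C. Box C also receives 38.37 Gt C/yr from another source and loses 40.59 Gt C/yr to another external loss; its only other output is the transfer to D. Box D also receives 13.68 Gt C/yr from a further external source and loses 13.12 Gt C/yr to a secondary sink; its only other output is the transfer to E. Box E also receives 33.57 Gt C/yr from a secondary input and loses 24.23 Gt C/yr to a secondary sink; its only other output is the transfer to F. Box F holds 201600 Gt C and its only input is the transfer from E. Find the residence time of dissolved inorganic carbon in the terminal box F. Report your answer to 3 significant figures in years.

3350 yr

Box A: F(A→B) = (78.96 + 10.63) − 31.39 = 58.200 Gt C/yr.
Box B: F(B→C) = (58.200 + 23.61) − 29.37 = 52.440 Gt C/yr.
Box C: F(C→D) = (52.440 + 38.37) − 40.59 = 50.220 Gt C/yr.
Box D: F(D→E) = (50.220 + 13.68) − 13.12 = 50.780 Gt C/yr.
Box E: F(E→F) = (50.780 + 33.57) − 24.23 = 60.120 Gt C/yr.
Box F throughput = its input = 60.120 Gt C/yr; τ = 201600 / 60.120 = 3353 yr.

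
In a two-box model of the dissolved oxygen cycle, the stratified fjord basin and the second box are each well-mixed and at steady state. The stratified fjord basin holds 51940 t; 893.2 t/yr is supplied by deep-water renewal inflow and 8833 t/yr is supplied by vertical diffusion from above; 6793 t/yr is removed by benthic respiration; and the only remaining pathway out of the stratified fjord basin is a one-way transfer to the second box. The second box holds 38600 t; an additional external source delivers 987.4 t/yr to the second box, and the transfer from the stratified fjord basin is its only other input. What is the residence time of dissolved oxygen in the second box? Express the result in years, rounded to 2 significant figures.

Balance the stratified fjord basin: ΣF_in = 893.2 + 8833 = 9726.2 t/yr.
Transfer to the second box = ΣF_in − (6793) = 2933.2 t/yr.
Total input to the second box = 2933.2 + 987.4 = 3920.6 t/yr; at steady state this equals its total output.
τ = M / F = 38600 / 3920.6 = 9.845 yr.

9.8 yr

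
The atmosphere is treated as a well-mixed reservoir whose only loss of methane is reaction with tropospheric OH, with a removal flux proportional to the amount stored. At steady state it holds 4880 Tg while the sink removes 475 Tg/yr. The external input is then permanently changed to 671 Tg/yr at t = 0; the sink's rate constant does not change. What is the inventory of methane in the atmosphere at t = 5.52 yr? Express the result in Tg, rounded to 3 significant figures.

5720 Tg

Residence time τ = M₀/F₀ = 10.27 yr. The eventual steady state is M_∞ = M₀·(F₁/F₀) = 4880 × 671/475 = 6893.6 Tg.
The anomaly ΔM(t) = M(t) − M_∞ decays as ΔM₀·e^(−t/τ) with ΔM₀ = 4880 − 6893.6 = −2014 Tg.
At t = 5.52 yr, e^(−t/τ) = e^(−0.5373) = 0.5843, so ΔM = −1177 Tg and M = 6893.6 − 1177 = 5717.0 Tg.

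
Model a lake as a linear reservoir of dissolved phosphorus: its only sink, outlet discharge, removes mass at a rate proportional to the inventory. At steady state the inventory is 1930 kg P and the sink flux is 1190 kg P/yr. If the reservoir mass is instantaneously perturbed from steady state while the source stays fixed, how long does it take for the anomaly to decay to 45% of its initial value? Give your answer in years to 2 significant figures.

For a linear reservoir the anomaly decays as exp(−t/τ) with τ = M/F = 1930/1190 = 1.622 yr.
exp(−t/τ) = 0.45 ⇒ t = −τ ln(0.45) = 1.622 × 0.7985 = 1.295 yr.

1.3 yr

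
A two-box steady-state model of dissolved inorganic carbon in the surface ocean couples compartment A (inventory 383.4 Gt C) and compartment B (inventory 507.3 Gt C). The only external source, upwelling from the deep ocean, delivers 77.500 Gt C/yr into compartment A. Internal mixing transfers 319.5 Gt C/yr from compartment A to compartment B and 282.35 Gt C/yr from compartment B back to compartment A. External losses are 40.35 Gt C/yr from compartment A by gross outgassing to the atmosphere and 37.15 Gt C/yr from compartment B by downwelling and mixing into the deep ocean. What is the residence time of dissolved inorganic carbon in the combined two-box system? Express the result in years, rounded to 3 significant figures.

11.5 yr

Residence time in the combined system uses the total inventory and the total *external* removal — internal exchanges between the two boxes cancel.
M_total = 383.4 + 507.3 = 890.70 Gt C.
ΣF_external_out = 40.35 + 37.15 = 77.500 Gt C/yr.
τ = M_total / ΣF_ext = 890.70 / 77.500 = 11.49 yr.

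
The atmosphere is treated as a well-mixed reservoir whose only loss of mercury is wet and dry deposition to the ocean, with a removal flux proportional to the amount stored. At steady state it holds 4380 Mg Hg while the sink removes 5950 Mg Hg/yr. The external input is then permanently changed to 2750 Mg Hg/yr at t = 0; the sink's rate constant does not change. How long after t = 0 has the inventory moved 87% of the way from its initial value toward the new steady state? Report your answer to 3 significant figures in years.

τ = M₀/F₀ = 4380/5950 = 0.7361 yr.
The remaining gap fraction is e^(−t/τ); 87% covered ⇒ e^(−t/τ) = 0.130.
t = −τ ln(0.130) = 0.7361 × 2.040 = 1.502 yr.

1.50 yr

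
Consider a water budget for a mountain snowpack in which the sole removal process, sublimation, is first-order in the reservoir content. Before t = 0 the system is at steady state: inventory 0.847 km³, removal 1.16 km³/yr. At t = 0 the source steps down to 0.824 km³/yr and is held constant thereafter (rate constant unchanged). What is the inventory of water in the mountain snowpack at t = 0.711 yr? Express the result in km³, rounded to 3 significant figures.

0.694 km³

Residence time τ = M₀/F₀ = 0.7302 yr. The eventual steady state is M_∞ = M₀·(F₁/F₀) = 0.847 × 0.824/1.16 = 0.60166 km³.
The anomaly ΔM(t) = M(t) − M_∞ decays as ΔM₀·e^(−t/τ) with ΔM₀ = 0.847 − 0.60166 = 0.2453 km³.
At t = 0.711 yr, e^(−t/τ) = e^(−0.9737) = 0.3777, so ΔM = 0.09266 km³ and M = 0.60166 + 0.09266 = 0.69432 km³.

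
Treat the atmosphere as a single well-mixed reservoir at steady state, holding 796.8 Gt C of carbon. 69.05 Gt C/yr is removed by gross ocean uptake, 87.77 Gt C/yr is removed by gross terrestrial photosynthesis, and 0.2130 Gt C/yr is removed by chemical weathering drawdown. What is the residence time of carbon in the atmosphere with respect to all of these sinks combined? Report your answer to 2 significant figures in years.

Total removal flux = 69.05 + 87.77 + 0.2130 = 157.03 Gt C/yr.
τ = M / ΣF_out = 796.8 / 157.03 = 5.074 yr.

5.1 yr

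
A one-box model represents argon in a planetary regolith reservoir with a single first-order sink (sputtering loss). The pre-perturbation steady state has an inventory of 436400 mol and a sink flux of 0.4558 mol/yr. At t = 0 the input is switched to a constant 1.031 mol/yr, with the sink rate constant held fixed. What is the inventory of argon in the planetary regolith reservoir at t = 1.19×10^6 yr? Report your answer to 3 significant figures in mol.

τ = M₀/F₀ = 436400/0.4558 = 957400 yr; rate constant k = 1/τ.
New steady state M_∞ = F₁/k = F₁·τ = 1.031 × 957400 = 987120 mol.
M(t) = M_∞ + (M₀ − M_∞)·e^(−t/τ); t/τ = 1.19×10^6/957400 = 1.243, so e^(−t/τ) = 0.2885.
M(t) = 987120 − 550700 × 0.2885 = 828210 mol.

828000 mol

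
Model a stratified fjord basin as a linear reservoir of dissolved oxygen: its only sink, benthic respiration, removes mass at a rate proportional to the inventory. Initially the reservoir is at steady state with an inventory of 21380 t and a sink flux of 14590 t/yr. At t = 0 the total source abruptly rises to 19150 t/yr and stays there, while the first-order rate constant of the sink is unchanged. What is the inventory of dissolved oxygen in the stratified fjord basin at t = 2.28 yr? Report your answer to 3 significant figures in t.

26700 t

The sink rate constant is k = F₀/M₀ = 14590/21380 = 0.6824 yr⁻¹.
Solving dM/dt = F₁ − kM with M(0) = M₀ gives M(t) = F₁/k + (M₀ − F₁/k)·e^(−kt).
F₁/k = 19150/0.6824 = 28062 t; kt = 0.6824 × 2.28 = 1.556, e^(−kt) = 0.2110.
M(2.28) = 28062 + (21380 − 28062) × 0.2110 = 28062 − 1410 = 26652 t.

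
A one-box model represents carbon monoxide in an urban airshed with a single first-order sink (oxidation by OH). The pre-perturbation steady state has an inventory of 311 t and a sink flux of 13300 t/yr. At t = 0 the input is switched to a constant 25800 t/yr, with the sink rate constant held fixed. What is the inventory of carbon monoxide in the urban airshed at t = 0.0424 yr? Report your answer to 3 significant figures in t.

556 t

Residence time τ = M₀/F₀ = 0.02338 yr. The eventual steady state is M_∞ = M₀·(F₁/F₀) = 311 × 25800/13300 = 603.29 t.
The anomaly ΔM(t) = M(t) − M_∞ decays as ΔM₀·e^(−t/τ) with ΔM₀ = 311 − 603.29 = −292.3 t.
At t = 0.0424 yr, e^(−t/τ) = e^(−1.813) = 0.1631, so ΔM = −47.68 t and M = 603.29 − 47.68 = 555.61 t.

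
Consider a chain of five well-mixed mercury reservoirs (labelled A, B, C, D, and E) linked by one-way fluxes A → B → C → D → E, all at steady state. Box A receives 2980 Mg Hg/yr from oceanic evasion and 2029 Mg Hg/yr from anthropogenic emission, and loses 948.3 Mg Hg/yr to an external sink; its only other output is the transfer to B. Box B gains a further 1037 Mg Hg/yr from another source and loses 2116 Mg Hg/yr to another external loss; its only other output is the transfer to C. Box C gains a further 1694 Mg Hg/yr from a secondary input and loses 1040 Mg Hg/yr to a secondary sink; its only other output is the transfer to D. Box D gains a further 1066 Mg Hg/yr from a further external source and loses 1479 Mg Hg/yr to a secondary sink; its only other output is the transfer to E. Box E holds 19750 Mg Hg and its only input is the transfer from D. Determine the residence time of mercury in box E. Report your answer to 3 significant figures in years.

Box A: F(A→B) = (2980 + 2029) − 948.3 = 4060.7 Mg Hg/yr.
Box B: F(B→C) = (4060.7 + 1037) − 2116 = 2981.7 Mg Hg/yr.
Box C: F(C→D) = (2981.7 + 1694) − 1040 = 3635.7 Mg Hg/yr.
Box D: F(D→E) = (3635.7 + 1066) − 1479 = 3222.7 Mg Hg/yr.
Box E throughput = its input = 3222.7 Mg Hg/yr; τ = 19750 / 3222.7 = 6.128 yr.

6.13 yr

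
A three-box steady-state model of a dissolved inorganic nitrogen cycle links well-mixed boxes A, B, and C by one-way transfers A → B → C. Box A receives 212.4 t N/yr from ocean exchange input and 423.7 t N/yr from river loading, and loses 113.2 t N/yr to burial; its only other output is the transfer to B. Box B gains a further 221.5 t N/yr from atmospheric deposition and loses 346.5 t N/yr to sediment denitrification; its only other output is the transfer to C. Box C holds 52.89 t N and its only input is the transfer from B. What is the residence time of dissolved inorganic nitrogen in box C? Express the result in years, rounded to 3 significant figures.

Box A: F(A→B) = (212.4 + 423.7) − 113.2 = 522.90 t N/yr.
Box B: F(B→C) = (522.90 + 221.5) − 346.5 = 397.90 t N/yr.
Box C throughput = its input = 397.90 t N/yr; τ = 52.89 / 397.90 = 0.1329 yr.

0.133 yr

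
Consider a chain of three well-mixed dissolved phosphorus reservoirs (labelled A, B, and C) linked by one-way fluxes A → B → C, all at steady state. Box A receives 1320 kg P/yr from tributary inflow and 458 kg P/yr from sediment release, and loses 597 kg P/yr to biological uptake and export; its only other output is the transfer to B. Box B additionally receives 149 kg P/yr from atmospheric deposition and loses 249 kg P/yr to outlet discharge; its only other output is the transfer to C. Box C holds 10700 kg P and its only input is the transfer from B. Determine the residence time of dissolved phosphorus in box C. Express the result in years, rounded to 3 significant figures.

Box A: F(A→B) = (1320 + 458) − 597 = 1181.0 kg P/yr.
Box B: F(B→C) = (1181.0 + 149) − 249 = 1081.0 kg P/yr.
Box C throughput = its input = 1081.0 kg P/yr; τ = 10700 / 1081.0 = 9.898 yr.

9.90 yr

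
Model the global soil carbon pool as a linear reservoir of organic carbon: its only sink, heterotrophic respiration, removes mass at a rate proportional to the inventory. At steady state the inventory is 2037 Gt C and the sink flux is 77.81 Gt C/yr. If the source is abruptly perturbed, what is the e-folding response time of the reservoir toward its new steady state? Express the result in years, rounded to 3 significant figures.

26.2 yr

For a linear reservoir the response time equals the residence time τ = M/F.
τ = 2037 / 77.81 = 26.18 yr.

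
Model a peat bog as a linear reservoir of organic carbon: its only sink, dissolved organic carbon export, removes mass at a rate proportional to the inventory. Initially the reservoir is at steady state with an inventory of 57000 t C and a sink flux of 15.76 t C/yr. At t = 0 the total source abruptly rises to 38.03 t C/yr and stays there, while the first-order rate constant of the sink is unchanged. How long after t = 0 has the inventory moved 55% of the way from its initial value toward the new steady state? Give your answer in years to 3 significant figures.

2890 yr

τ = M₀/F₀ = 57000/15.76 = 3617 yr.
The remaining gap fraction is e^(−t/τ); 55% covered ⇒ e^(−t/τ) = 0.450.
t = −τ ln(0.450) = 3617 × 0.7985 = 2888 yr.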